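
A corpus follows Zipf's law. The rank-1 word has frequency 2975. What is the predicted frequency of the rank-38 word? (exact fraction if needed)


Zipf's law: freq(rank) = f1 / rank
f1 = 2975, rank = 38
freq = 2975 / 38
GCD(2975, 38) = 1
Simplified: 2975/38

2975/38


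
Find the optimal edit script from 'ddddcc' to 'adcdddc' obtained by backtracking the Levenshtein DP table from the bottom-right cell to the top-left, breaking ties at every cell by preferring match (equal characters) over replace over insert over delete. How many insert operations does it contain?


Edit distance = 3. Backtracking from cell (6, 7) with preference match > replace > insert > delete,
then listing the resulting alignment 'ddddcc' -> 'adcdddc' left to right:
  Step 1: insert 'a' [insertion #1]
  Step 2: keep 'd'
  Step 3: replace d->c
  Step 4: keep 'd'
  Step 5: keep 'd'
  Step 6: replace c->d
  Step 7: keep 'c'
Total insertions: 1

1


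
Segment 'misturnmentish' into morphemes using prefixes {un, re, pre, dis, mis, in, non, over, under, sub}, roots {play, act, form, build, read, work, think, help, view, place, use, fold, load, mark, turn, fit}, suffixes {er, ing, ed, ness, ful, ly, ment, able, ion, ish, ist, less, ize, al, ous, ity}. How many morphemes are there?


Segmenting 'misturnmentish' against the inventory:
  'mis' -> prefix (morpheme 1)
  'turn' -> root (morpheme 2)
  'ment' -> suffix (morpheme 3)
  'ish' -> suffix (morpheme 4)
Total morphemes: 4

4


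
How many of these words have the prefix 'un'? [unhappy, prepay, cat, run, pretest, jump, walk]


Checking each word for prefix 'un':
  'unhappy' -> YES, starts with 'un' (count: 1)
  'prepay' -> no (count: 1)
  'cat' -> no (count: 1)
  'run' -> no (count: 1)
  'pretest' -> no (count: 1)
  'jump' -> no (count: 1)
  'walk' -> no (count: 1)
Total with prefix 'un': 1

1


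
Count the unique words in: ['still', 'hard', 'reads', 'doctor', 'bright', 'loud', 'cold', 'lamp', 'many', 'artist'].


Listing all tokens and tracking unique types:
  Token 1: 'still' -> NEW (unique so far: 1)
  Token 2: 'hard' -> NEW (unique so far: 2)
  Token 3: 'reads' -> NEW (unique so far: 3)
  Token 4: 'doctor' -> NEW (unique so far: 4)
  Token 5: 'bright' -> NEW (unique so far: 5)
  Token 6: 'loud' -> NEW (unique so far: 6)
  Token 7: 'cold' -> NEW (unique so far: 7)
  Token 8: 'lamp' -> NEW (unique so far: 8)
  Token 9: 'many' -> NEW (unique so far: 9)
  Token 10: 'artist' -> NEW (unique so far: 10)
Unique types: ('artist', 'bright', 'cold', 'doctor', 'hard', 'lamp', 'loud', 'many', 'reads', 'still')
Vocabulary size: 10

10


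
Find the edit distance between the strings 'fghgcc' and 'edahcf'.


Building DP table for s1='fghgcc' (len 6) and s2='edahcf' (len 6):
       e  d  a  h  c  f
    0  1  2  3  4  5  6
  f 1  1  2  3  4  5  5
  g 2  2  2  3  4  5  6
  h 3  3  3  3  3  4  5
  g 4  4  4  4  4  4  5
  c 5  5  5  5  5  4  5
  c 6  6  6  6  6  5  5
Edit distance = dp[6][6] = 5

5


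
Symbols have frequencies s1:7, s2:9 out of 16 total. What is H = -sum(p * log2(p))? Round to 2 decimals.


Computing entropy H = -sum(p_i * log2(p_i)):
  s1: p = 7/16 = 0.4375, -p*log2(p) = 0.5218
  s2: p = 9/16 = 0.5625, -p*log2(p) = 0.4669
H = sum of terms = 0.9887
Rounded to 2 decimals: 0.99

0.99


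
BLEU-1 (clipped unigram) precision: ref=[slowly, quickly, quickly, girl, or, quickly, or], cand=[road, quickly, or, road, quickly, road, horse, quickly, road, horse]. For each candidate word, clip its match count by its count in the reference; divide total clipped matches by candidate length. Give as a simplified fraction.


Reference word counts: {'girl': 1, 'or': 2, 'quickly': 3, 'slowly': 1}
Checking each candidate word (with clipping):
  'road' -> not in reference -> no match (matches: 0)
  'quickly' -> in reference (ref count 3, used 1/3) -> match (matches: 1)
  'or' -> in reference (ref count 2, used 1/2) -> match (matches: 2)
  'road' -> not in reference -> no match (matches: 2)
  'quickly' -> in reference (ref count 3, used 2/3) -> match (matches: 3)
  'road' -> not in reference -> no match (matches: 3)
  'horse' -> not in reference -> no match (matches: 3)
  'quickly' -> in reference (ref count 3, used 3/3) -> match (matches: 4)
  'road' -> not in reference -> no match (matches: 4)
  'horse' -> not in reference -> no match (matches: 4)
Clipped matches: 4, Candidate length: 10
Precision = 4/10 = 2/5

2/5


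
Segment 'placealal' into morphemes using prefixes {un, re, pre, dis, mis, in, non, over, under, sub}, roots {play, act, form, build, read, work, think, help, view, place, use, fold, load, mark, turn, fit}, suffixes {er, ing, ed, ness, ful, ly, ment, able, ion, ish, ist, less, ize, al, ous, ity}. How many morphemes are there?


Segmenting 'placealal' against the inventory:
  'place' -> root (morpheme 1)
  'al' -> suffix (morpheme 2)
  'al' -> suffix (morpheme 3)
Total morphemes: 3

3


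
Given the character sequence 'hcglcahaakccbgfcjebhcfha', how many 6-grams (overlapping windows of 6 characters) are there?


String 'hcglcahaakccbgfcjebhcfha' has length L = 24.
Number of overlapping n-grams = L - n + 1
Substituting: 24 - 6 + 1 = 19

19


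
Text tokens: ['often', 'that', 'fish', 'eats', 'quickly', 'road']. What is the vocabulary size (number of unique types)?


Listing all tokens and tracking unique types:
  Token 1: 'often' -> NEW (unique so far: 1)
  Token 2: 'that' -> NEW (unique so far: 2)
  Token 3: 'fish' -> NEW (unique so far: 3)
  Token 4: 'eats' -> NEW (unique so far: 4)
  Token 5: 'quickly' -> NEW (unique so far: 5)
  Token 6: 'road' -> NEW (unique so far: 6)
Unique types: ('eats', 'fish', 'often', 'quickly', 'road', 'that')
Vocabulary size: 6

6


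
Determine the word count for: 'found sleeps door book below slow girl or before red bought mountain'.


Counting words by splitting on spaces:
  Word 1: 'found'
  Word 2: 'sleeps'
  Word 3: 'door'
  Word 4: 'book'
  Word 5: 'below'
  Word 6: 'slow'
  Word 7: 'girl'
  Word 8: 'or'
  Word 9: 'before'
  Word 10: 'red'
  Word 11: 'bought'
  Word 12: 'mountain'
Total words: 12

12


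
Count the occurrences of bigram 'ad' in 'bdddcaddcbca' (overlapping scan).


Scanning 'bdddcaddcbca' for bigram 'ad':
  Position 0: 'bd' -> no
  Position 1: 'dd' -> no
  Position 2: 'dd' -> no
  Position 3: 'dc' -> no
  Position 4: 'ca' -> no
  Position 5: 'ad' -> MATCH
  Position 6: 'dd' -> no
  Position 7: 'dc' -> no
  Position 8: 'cb' -> no
  Position 9: 'bc' -> no
  Position 10: 'ca' -> no
Total matches: 1

1


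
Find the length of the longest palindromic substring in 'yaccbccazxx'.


Scanning 'yaccbccazxx' for palindromic substrings.
Substring at positions 1-7: 'accbcca'.
Check: reverse('accbcca') = 'accbcca' -> palindrome confirmed.
Neighbouring characters ('y' / 'z') break symmetry, so it cannot extend further.
No longer palindromic substring exists; longest length = 7

7


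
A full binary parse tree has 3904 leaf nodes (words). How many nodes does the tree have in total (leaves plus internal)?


Leaf nodes (terminals): 3904
Internal nodes = n - 1 = 3904 - 1 = 3903
Total = leaves + internal = 3904 + 3903 = 7807

7807


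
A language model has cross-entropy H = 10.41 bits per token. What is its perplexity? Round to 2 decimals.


Perplexity formula: PP = 2^H
H = 10.41
PP = 2^10.41
Decompose: 2^10.41 = 2^10 * 2^0.41
2^10 = 1024, 2^0.41 ~ 1.3286858
PP ~ 1024 * 1.3286858 = 1360.5742592
Rounded to 2 decimals: 1360.57

1360.57


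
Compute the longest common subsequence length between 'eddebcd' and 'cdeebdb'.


DP table for LCS of 'eddebcd' and 'cdeebdb':
       c  d  e  e  b  d  b
    0  0  0  0  0  0  0  0
  e 0  0  0  1  1  1  1  1
  d 0  0  1  1  1  1  2  2
  d 0  0  1  1  1  1  2  2
  e 0  0  1  2  2  2  2  2
  b 0  0  1  2  2  3  3  3
  c 0  1  1  2  2  3  3  3
  d 0  1  2  2  2  3  4  4
LCS: 'eebd'
LCS length = 4

4


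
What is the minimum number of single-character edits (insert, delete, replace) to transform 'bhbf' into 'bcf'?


Building DP table for s1='bhbf' (len 4) and s2='bcf' (len 3):
       b  c  f
    0  1  2  3
  b 1  0  1  2
  h 2  1  1  2
  b 3  2  2  2
  f 4  3  3  2
Edit distance = dp[4][3] = 2

2


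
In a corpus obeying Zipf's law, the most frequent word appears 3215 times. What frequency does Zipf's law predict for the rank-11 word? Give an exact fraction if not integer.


Zipf's law: freq(rank) = f1 / rank
f1 = 3215, rank = 11
freq = 3215 / 11
GCD(3215, 11) = 1
Simplified: 3215/11

3215/11


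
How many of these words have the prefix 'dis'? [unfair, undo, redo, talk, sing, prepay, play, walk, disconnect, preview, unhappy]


Checking each word for prefix 'dis':
  'unfair' -> no (count: 0)
  'undo' -> no (count: 0)
  'redo' -> no (count: 0)
  'talk' -> no (count: 0)
  'sing' -> no (count: 0)
  'prepay' -> no (count: 0)
  'play' -> no (count: 0)
  'walk' -> no (count: 0)
  'disconnect' -> YES, starts with 'dis' (count: 1)
  'preview' -> no (count: 1)
  'unhappy' -> no (count: 1)
Total with prefix 'dis': 1

1


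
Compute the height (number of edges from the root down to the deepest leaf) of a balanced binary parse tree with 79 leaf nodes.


In a balanced binary tree with n leaves the deepest leaf is ceil(log2(n)) edges below the root.
log2(79) = 6.3038
ceil(6.3038) = 7
height (edges) = 7

7


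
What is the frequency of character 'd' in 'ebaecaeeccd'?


Scanning 'ebaecaeeccd' for 'd':
  Position 10: 'd' -> MATCH (count: 1)
Total occurrences of 'd': 1

1


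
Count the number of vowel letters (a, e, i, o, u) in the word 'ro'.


Scanning each character of 'ro':
  Position 1: 'r' -> consonant (running count: 0)
  Position 2: 'o' -> vowel (running count: 1)
Total vowels: 1

1


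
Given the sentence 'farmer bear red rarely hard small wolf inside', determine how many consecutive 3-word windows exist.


Word trigrams from [8] words:
  Trigram 1: (farmer bear red)
  Trigram 2: (bear red rarely)
  Trigram 3: (red rarely hard)
  Trigram 4: (rarely hard small)
  Trigram 5: (hard small wolf)
  Trigram 6: (small wolf inside)
Total word trigrams: 8 - 2 = 6

6


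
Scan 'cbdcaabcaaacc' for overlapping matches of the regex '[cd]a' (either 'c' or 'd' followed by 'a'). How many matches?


Pattern: [cd]a means either 'c' or 'd' followed by 'a'.
Scanning 'cbdcaabcaaacc' position-by-position:
  Pos 0: window 'cb' -> no
  Pos 1: window 'bd' -> no
  Pos 2: window 'dc' -> no
  Pos 3: window 'ca' -> MATCH
  Pos 4: window 'aa' -> no
  Pos 5: window 'ab' -> no
  Pos 6: window 'bc' -> no
  Pos 7: window 'ca' -> MATCH
  Pos 8: window 'aa' -> no
  Pos 9: window 'aa' -> no
  Pos 10: window 'ac' -> no
  Pos 11: window 'cc' -> no
  Pos 12: window 'c' -> no
Total matches: 2

2


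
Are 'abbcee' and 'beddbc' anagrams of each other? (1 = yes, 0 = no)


Sort characters of 'abbcee': 'abbcee'
Sort characters of 'beddbc': 'bbcdde'
Sorted forms differ -> they are NOT anagrams
Result: 0

0


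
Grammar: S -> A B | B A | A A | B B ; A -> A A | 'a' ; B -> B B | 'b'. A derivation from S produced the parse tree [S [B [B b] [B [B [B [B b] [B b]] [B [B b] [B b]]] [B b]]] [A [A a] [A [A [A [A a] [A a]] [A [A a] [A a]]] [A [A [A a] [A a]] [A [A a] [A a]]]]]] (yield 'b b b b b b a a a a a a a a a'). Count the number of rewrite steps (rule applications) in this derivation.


Every bracketed nonterminal node [X ...] in the tree is produced by exactly one rule application.
Reading the tree off as a leftmost derivation:
  Step 1: S  =>  B A   (applied S -> B A)
  Step 2: B A  =>  B B A   (applied B -> B B)
  Step 3: B B A  =>  b B A   (applied B -> b)
  Step 4: b B A  =>  b B B A   (applied B -> B B)
  Step 5: b B B A  =>  b B B B A   (applied B -> B B)
  Step 6: b B B B A  =>  b B B B B A   (applied B -> B B)
  Step 7: b B B B B A  =>  b b B B B A   (applied B -> b)
  Step 8: b b B B B A  =>  b b b B B A   (applied B -> b)
  Step 9: b b b B B A  =>  b b b B B B A   (applied B -> B B)
  Step 10: b b b B B B A  =>  b b b b B B A   (applied B -> b)
  Step 11: b b b b B B A  =>  b b b b b B A   (applied B -> b)
  Step 12: b b b b b B A  =>  b b b b b b A   (applied B -> b)
  Step 13: b b b b b b A  =>  b b b b b b A A   (applied A -> A A)
  Step 14: b b b b b b A A  =>  b b b b b b a A   (applied A -> a)
  Step 15: b b b b b b a A  =>  b b b b b b a A A   (applied A -> A A)
  Step 16: b b b b b b a A A  =>  b b b b b b a A A A   (applied A -> A A)
  Step 17: b b b b b b a A A A  =>  b b b b b b a A A A A   (applied A -> A A)
  Step 18: b b b b b b a A A A A  =>  b b b b b b a a A A A   (applied A -> a)
  Step 19: b b b b b b a a A A A  =>  b b b b b b a a a A A   (applied A -> a)
  Step 20: b b b b b b a a a A A  =>  b b b b b b a a a A A A   (applied A -> A A)
  Step 21: b b b b b b a a a A A A  =>  b b b b b b a a a a A A   (applied A -> a)
  Step 22: b b b b b b a a a a A A  =>  b b b b b b a a a a a A   (applied A -> a)
  Step 23: b b b b b b a a a a a A  =>  b b b b b b a a a a a A A   (applied A -> A A)
  Step 24: b b b b b b a a a a a A A  =>  b b b b b b a a a a a A A A   (applied A -> A A)
  Step 25: b b b b b b a a a a a A A A  =>  b b b b b b a a a a a a A A   (applied A -> a)
  Step 26: b b b b b b a a a a a a A A  =>  b b b b b b a a a a a a a A   (applied A -> a)
  Step 27: b b b b b b a a a a a a a A  =>  b b b b b b a a a a a a a A A   (applied A -> A A)
  Step 28: b b b b b b a a a a a a a A A  =>  b b b b b b a a a a a a a a A   (applied A -> a)
  Step 29: b b b b b b a a a a a a a a A  =>  b b b b b b a a a a a a a a a   (applied A -> a)
Final yield: b b b b b b a a a a a a a a a
Total rewrite steps: 29

29


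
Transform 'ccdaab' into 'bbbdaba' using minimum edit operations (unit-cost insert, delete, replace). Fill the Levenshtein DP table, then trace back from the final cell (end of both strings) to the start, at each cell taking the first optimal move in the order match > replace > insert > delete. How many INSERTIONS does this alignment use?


Edit distance = 5. Backtracking from cell (6, 7) with preference match > replace > insert > delete,
then listing the resulting alignment 'ccdaab' -> 'bbbdaba' left to right:
  Step 1: insert 'b' [insertion #1]
  Step 2: replace c->b
  Step 3: replace c->b
  Step 4: keep 'd'
  Step 5: keep 'a'
  Step 6: replace a->b
  Step 7: replace b->a
Total insertions: 1

1


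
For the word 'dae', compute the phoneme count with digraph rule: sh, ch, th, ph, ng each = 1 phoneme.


Parsing 'dae' greedily, digraphs first:
  'd' -> consonant phoneme (phonemes so far: 1)
  'a' -> vowel phoneme (phonemes so far: 2)
  'e' -> vowel phoneme (phonemes so far: 3)
Total phonemes: 3

3


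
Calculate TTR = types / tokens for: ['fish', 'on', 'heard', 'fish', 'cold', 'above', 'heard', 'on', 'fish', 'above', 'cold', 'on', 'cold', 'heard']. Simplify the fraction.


Tokens: 14
Unique types: ('above', 'cold', 'fish', 'heard', 'on') = 5
TTR = 5/14
Already in lowest terms.

5/14


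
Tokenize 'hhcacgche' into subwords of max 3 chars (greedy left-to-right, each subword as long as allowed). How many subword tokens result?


'hhcacgche' has 9 characters.
Chunking with max size 3:
  Chunk 1: 'hhc' (positions 0-2)
  Chunk 2: 'acg' (positions 3-5)
  Chunk 3: 'che' (positions 6-8)
Total chunks: ceil(9 / 3) = 3

3


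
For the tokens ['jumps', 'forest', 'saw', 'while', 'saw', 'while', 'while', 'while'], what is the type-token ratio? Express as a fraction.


Tokens: 8
Unique types: ('forest', 'jumps', 'saw', 'while') = 4
TTR = 4/8
Simplify: divide both by 4 -> 1/2
TTR = 1/2

1/2


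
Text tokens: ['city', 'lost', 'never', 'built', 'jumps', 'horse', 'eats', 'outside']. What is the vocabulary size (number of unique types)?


Listing all tokens and tracking unique types:
  Token 1: 'city' -> NEW (unique so far: 1)
  Token 2: 'lost' -> NEW (unique so far: 2)
  Token 3: 'never' -> NEW (unique so far: 3)
  Token 4: 'built' -> NEW (unique so far: 4)
  Token 5: 'jumps' -> NEW (unique so far: 5)
  Token 6: 'horse' -> NEW (unique so far: 6)
  Token 7: 'eats' -> NEW (unique so far: 7)
  Token 8: 'outside' -> NEW (unique so far: 8)
Unique types: ('built', 'city', 'eats', 'horse', 'jumps', 'lost', 'never', 'outside')
Vocabulary size: 8

8


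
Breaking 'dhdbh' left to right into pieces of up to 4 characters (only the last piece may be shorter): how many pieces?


'dhdbh' has 5 characters.
Chunking with max size 4:
  Chunk 1: 'dhdb' (positions 0-3)
  Chunk 2: 'h' (positions 4-4)
Total chunks: ceil(5 / 4) = 2

2


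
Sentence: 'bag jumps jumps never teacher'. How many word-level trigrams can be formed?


Word trigrams from [5] words:
  Trigram 1: (bag jumps jumps)
  Trigram 2: (jumps jumps never)
  Trigram 3: (jumps never teacher)
Total word trigrams: 5 - 2 = 3

3


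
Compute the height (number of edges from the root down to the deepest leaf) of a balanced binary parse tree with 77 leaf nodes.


In a balanced binary tree with n leaves the deepest leaf is ceil(log2(n)) edges below the root.
log2(77) = 6.2668
ceil(6.2668) = 7
height (edges) = 7

7


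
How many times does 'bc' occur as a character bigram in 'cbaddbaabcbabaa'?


Scanning 'cbaddbaabcbabaa' for bigram 'bc':
  Position 0: 'cb' -> no
  Position 1: 'ba' -> no
  Position 2: 'ad' -> no
  Position 3: 'dd' -> no
  Position 4: 'db' -> no
  Position 5: 'ba' -> no
  Position 6: 'aa' -> no
  Position 7: 'ab' -> no
  Position 8: 'bc' -> MATCH
  Position 9: 'cb' -> no
  Position 10: 'ba' -> no
  Position 11: 'ab' -> no
  Position 12: 'ba' -> no
  Position 13: 'aa' -> no
Total matches: 1

1


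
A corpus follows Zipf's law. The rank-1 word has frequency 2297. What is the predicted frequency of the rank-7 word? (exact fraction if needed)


Zipf's law: freq(rank) = f1 / rank
f1 = 2297, rank = 7
freq = 2297 / 7
GCD(2297, 7) = 1
Simplified: 2297/7

2297/7


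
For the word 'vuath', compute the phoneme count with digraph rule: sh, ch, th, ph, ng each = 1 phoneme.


Parsing 'vuath' greedily, digraphs first:
  'v' -> consonant phoneme (phonemes so far: 1)
  'u' -> vowel phoneme (phonemes so far: 2)
  'a' -> vowel phoneme (phonemes so far: 3)
  'th' -> digraph (1 consonant phoneme) (phonemes so far: 4)
Total phonemes: 4

4


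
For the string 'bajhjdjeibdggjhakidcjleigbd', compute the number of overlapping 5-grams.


String 'bajhjdjeibdggjhakidcjleigbd' has length L = 27.
Number of overlapping n-grams = L - n + 1
Substituting: 27 - 5 + 1 = 23

23


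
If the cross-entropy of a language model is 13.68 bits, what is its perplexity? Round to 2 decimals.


Perplexity formula: PP = 2^H
H = 13.68
PP = 2^13.68
Decompose: 2^13.68 = 2^13 * 2^0.68
2^13 = 8192, 2^0.68 ~ 1.6021398
PP ~ 8192 * 1.6021398 = 13124.7292416
Rounded to 2 decimals: 13124.73

13124.73


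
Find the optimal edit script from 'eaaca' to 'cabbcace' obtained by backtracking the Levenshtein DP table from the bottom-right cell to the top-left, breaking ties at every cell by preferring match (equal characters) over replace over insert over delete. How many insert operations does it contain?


Edit distance = 5. Backtracking from cell (5, 8) with preference match > replace > insert > delete,
then listing the resulting alignment 'eaaca' -> 'cabbcace' left to right:
  Step 1: replace e->c
  Step 2: keep 'a'
  Step 3: insert 'b' [insertion #1]
  Step 4: insert 'b' [insertion #2]
  Step 5: insert 'c' [insertion #3]
  Step 6: keep 'a'
  Step 7: keep 'c'
  Step 8: replace a->e
Total insertions: 3

3


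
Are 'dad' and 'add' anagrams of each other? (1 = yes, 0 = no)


Sort characters of 'dad': 'add'
Sort characters of 'add': 'add'
Sorted forms match -> they ARE anagrams
Result: 1

1


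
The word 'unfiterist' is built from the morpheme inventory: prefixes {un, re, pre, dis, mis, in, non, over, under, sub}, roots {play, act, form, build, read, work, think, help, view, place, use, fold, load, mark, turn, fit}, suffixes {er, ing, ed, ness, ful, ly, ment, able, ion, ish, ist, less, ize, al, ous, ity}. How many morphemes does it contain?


Segmenting 'unfiterist' against the inventory:
  'un' -> prefix (morpheme 1)
  'fit' -> root (morpheme 2)
  'er' -> suffix (morpheme 3)
  'ist' -> suffix (morpheme 4)
Total morphemes: 4

4


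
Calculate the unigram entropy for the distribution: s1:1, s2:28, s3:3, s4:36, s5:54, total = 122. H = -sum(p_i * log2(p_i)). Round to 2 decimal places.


Computing entropy H = -sum(p_i * log2(p_i)):
  s1: p = 1/122 = 0.0082, -p*log2(p) = 0.0568
  s2: p = 28/122 = 0.2295, -p*log2(p) = 0.4873
  s3: p = 3/122 = 0.0246, -p*log2(p) = 0.1315
  s4: p = 36/122 = 0.2951, -p*log2(p) = 0.5196
  s5: p = 54/122 = 0.4426, -p*log2(p) = 0.5205
H = sum of terms = 1.7157
Rounded to 2 decimals: 1.72

1.72


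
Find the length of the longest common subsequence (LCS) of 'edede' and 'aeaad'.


DP table for LCS of 'edede' and 'aeaad':
       a  e  a  a  d
    0  0  0  0  0  0
  e 0  0  1  1  1  1
  d 0  0  1  1  1  2
  e 0  0  1  1  1  2
  d 0  0  1  1  1  2
  e 0  0  1  1  1  2
LCS: 'ed'
LCS length = 2

2


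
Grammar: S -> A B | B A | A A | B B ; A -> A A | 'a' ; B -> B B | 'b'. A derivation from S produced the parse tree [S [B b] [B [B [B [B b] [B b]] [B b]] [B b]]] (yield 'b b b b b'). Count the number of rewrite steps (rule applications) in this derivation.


Every bracketed nonterminal node [X ...] in the tree is produced by exactly one rule application.
Reading the tree off as a leftmost derivation:
  Step 1: S  =>  B B   (applied S -> B B)
  Step 2: B B  =>  b B   (applied B -> b)
  Step 3: b B  =>  b B B   (applied B -> B B)
  Step 4: b B B  =>  b B B B   (applied B -> B B)
  Step 5: b B B B  =>  b B B B B   (applied B -> B B)
  Step 6: b B B B B  =>  b b B B B   (applied B -> b)
  Step 7: b b B B B  =>  b b b B B   (applied B -> b)
  Step 8: b b b B B  =>  b b b b B   (applied B -> b)
  Step 9: b b b b B  =>  b b b b b   (applied B -> b)
Final yield: b b b b b
Total rewrite steps: 9

9


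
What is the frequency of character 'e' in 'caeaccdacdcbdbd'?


Scanning 'caeaccdacdcbdbd' for 'e':
  Position 2: 'e' -> MATCH (count: 1)
Total occurrences of 'e': 1

1


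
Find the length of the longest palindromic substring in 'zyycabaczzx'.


Scanning 'zyycabaczzx' for palindromic substrings.
Substring at positions 3-7: 'cabac'.
Check: reverse('cabac') = 'cabac' -> palindrome confirmed.
Neighbouring characters ('y' / 'z') break symmetry, so it cannot extend further.
No longer palindromic substring exists; longest length = 5

5


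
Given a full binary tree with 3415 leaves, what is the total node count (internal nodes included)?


Leaf nodes (terminals): 3415
Internal nodes = n - 1 = 3415 - 1 = 3414
Total = leaves + internal = 3415 + 3414 = 6829

6829


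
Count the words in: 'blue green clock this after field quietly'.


Counting words by splitting on spaces:
  Word 1: 'blue'
  Word 2: 'green'
  Word 3: 'clock'
  Word 4: 'this'
  Word 5: 'after'
  Word 6: 'field'
  Word 7: 'quietly'
Total words: 7

7


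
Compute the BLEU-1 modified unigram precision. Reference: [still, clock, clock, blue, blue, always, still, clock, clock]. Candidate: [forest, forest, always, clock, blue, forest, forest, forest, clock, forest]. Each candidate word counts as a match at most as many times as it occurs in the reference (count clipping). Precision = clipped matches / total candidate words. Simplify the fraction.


Reference word counts: {'always': 1, 'blue': 2, 'clock': 4, 'still': 2}
Checking each candidate word (with clipping):
  'forest' -> not in reference -> no match (matches: 0)
  'forest' -> not in reference -> no match (matches: 0)
  'always' -> in reference (ref count 1, used 1/1) -> match (matches: 1)
  'clock' -> in reference (ref count 4, used 1/4) -> match (matches: 2)
  'blue' -> in reference (ref count 2, used 1/2) -> match (matches: 3)
  'forest' -> not in reference -> no match (matches: 3)
  'forest' -> not in reference -> no match (matches: 3)
  'forest' -> not in reference -> no match (matches: 3)
  'clock' -> in reference (ref count 4, used 2/4) -> match (matches: 4)
  'forest' -> not in reference -> no match (matches: 4)
Clipped matches: 4, Candidate length: 10
Precision = 4/10 = 2/5

2/5


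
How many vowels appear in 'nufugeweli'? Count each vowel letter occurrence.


Scanning each character of 'nufugeweli':
  Position 1: 'n' -> consonant (running count: 0)
  Position 2: 'u' -> vowel (running count: 1)
  Position 3: 'f' -> consonant (running count: 1)
  Position 4: 'u' -> vowel (running count: 2)
  Position 5: 'g' -> consonant (running count: 2)
  Position 6: 'e' -> vowel (running count: 3)
  Position 7: 'w' -> consonant (running count: 3)
  Position 8: 'e' -> vowel (running count: 4)
  Position 9: 'l' -> consonant (running count: 4)
  Position 10: 'i' -> vowel (running count: 5)
Total vowels: 5

5


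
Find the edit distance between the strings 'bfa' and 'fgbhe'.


Building DP table for s1='bfa' (len 3) and s2='fgbhe' (len 5):
       f  g  b  h  e
    0  1  2  3  4  5
  b 1  1  2  2  3  4
  f 2  1  2  3  3  4
  a 3  2  2  3  4  4
Edit distance = dp[3][5] = 4

4


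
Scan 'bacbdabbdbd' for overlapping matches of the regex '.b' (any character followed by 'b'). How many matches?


Pattern: .b means any character followed by 'b'.
Scanning 'bacbdabbdbd' position-by-position:
  Pos 0: window 'ba' -> no
  Pos 1: window 'ac' -> no
  Pos 2: window 'cb' -> MATCH
  Pos 3: window 'bd' -> no
  Pos 4: window 'da' -> no
  Pos 5: window 'ab' -> MATCH
  Pos 6: window 'bb' -> MATCH
  Pos 7: window 'bd' -> no
  Pos 8: window 'db' -> MATCH
  Pos 9: window 'bd' -> no
  Pos 10: window 'd' -> no
Total matches: 4

4


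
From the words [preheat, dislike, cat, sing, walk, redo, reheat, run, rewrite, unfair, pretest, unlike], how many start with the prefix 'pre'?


Checking each word for prefix 'pre':
  'preheat' -> YES, starts with 'pre' (count: 1)
  'dislike' -> no (count: 1)
  'cat' -> no (count: 1)
  'sing' -> no (count: 1)
  'walk' -> no (count: 1)
  'redo' -> no (count: 1)
  'reheat' -> no (count: 1)
  'run' -> no (count: 1)
  'rewrite' -> no (count: 1)
  'unfair' -> no (count: 1)
  'pretest' -> YES, starts with 'pre' (count: 2)
  'unlike' -> no (count: 2)
Total with prefix 'pre': 2

2


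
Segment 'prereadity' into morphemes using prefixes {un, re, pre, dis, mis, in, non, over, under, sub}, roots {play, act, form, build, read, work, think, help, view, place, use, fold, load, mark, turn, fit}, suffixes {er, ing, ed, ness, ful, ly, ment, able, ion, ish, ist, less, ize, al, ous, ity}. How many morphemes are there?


Segmenting 'prereadity' against the inventory:
  'pre' -> prefix (morpheme 1)
  'read' -> root (morpheme 2)
  'ity' -> suffix (morpheme 3)
Total morphemes: 3

3


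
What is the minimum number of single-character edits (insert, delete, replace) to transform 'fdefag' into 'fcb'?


Building DP table for s1='fdefag' (len 6) and s2='fcb' (len 3):
       f  c  b
    0  1  2  3
  f 1  0  1  2
  d 2  1  1  2
  e 3  2  2  2
  f 4  3  3  3
  a 5  4  4  4
  g 6  5  5  5
Edit distance = dp[6][3] = 5

5


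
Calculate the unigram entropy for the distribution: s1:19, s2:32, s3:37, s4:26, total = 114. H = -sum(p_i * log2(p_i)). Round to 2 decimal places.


Computing entropy H = -sum(p_i * log2(p_i)):
  s1: p = 19/114 = 0.1667, -p*log2(p) = 0.4308
  s2: p = 32/114 = 0.2807, -p*log2(p) = 0.5145
  s3: p = 37/114 = 0.3246, -p*log2(p) = 0.5269
  s4: p = 26/114 = 0.2281, -p*log2(p) = 0.4863
H = sum of terms = 1.9585
Rounded to 2 decimals: 1.96

1.96


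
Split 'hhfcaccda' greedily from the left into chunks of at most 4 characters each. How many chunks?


'hhfcaccda' has 9 characters.
Chunking with max size 4:
  Chunk 1: 'hhfc' (positions 0-3)
  Chunk 2: 'accd' (positions 4-7)
  Chunk 3: 'a' (positions 8-8)
Total chunks: ceil(9 / 4) = 3

3


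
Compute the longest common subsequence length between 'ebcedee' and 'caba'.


DP table for LCS of 'ebcedee' and 'caba':
       c  a  b  a
    0  0  0  0  0
  e 0  0  0  0  0
  b 0  0  0  1  1
  c 0  1  1  1  1
  e 0  1  1  1  1
  d 0  1  1  1  1
  e 0  1  1  1  1
  e 0  1  1  1  1
LCS: 'b'
LCS length = 1

1


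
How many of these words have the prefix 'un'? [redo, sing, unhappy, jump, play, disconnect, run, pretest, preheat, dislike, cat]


Checking each word for prefix 'un':
  'redo' -> no (count: 0)
  'sing' -> no (count: 0)
  'unhappy' -> YES, starts with 'un' (count: 1)
  'jump' -> no (count: 1)
  'play' -> no (count: 1)
  'disconnect' -> no (count: 1)
  'run' -> no (count: 1)
  'pretest' -> no (count: 1)
  'preheat' -> no (count: 1)
  'dislike' -> no (count: 1)
  'cat' -> no (count: 1)
Total with prefix 'un': 1

1


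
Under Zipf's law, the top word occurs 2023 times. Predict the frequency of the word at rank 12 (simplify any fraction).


Zipf's law: freq(rank) = f1 / rank
f1 = 2023, rank = 12
freq = 2023 / 12
GCD(2023, 12) = 1
Simplified: 2023/12

2023/12


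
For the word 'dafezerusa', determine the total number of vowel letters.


Scanning each character of 'dafezerusa':
  Position 1: 'd' -> consonant (running count: 0)
  Position 2: 'a' -> vowel (running count: 1)
  Position 3: 'f' -> consonant (running count: 1)
  Position 4: 'e' -> vowel (running count: 2)
  Position 5: 'z' -> consonant (running count: 2)
  Position 6: 'e' -> vowel (running count: 3)
  Position 7: 'r' -> consonant (running count: 3)
  Position 8: 'u' -> vowel (running count: 4)
  Position 9: 's' -> consonant (running count: 4)
  Position 10: 'a' -> vowel (running count: 5)
Total vowels: 5

5


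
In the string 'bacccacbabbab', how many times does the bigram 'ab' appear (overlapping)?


Scanning 'bacccacbabbab' for bigram 'ab':
  Position 0: 'ba' -> no
  Position 1: 'ac' -> no
  Position 2: 'cc' -> no
  Position 3: 'cc' -> no
  Position 4: 'ca' -> no
  Position 5: 'ac' -> no
  Position 6: 'cb' -> no
  Position 7: 'ba' -> no
  Position 8: 'ab' -> MATCH
  Position 9: 'bb' -> no
  Position 10: 'ba' -> no
  Position 11: 'ab' -> MATCH
Total matches: 2

2


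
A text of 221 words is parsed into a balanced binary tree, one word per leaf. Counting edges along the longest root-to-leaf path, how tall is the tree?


In a balanced binary tree with n leaves the deepest leaf is ceil(log2(n)) edges below the root.
log2(221) = 7.7879
ceil(7.7879) = 8
height (edges) = 8

8


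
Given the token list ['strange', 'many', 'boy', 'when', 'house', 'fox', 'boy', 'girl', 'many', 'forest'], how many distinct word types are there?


Listing all tokens and tracking unique types:
  Token 1: 'strange' -> NEW (unique so far: 1)
  Token 2: 'many' -> NEW (unique so far: 2)
  Token 3: 'boy' -> NEW (unique so far: 3)
  Token 4: 'when' -> NEW (unique so far: 4)
  Token 5: 'house' -> NEW (unique so far: 5)
  Token 6: 'fox' -> NEW (unique so far: 6)
  Token 7: 'boy' -> duplicate (unique so far: 6)
  Token 8: 'girl' -> NEW (unique so far: 7)
  Token 9: 'many' -> duplicate (unique so far: 7)
  Token 10: 'forest' -> NEW (unique so far: 8)
Unique types: ('boy', 'forest', 'fox', 'girl', 'house', 'many', 'strange', 'when')
Vocabulary size: 8

8


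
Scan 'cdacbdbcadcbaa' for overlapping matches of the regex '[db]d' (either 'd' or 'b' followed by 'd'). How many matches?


Pattern: [db]d means either 'd' or 'b' followed by 'd'.
Scanning 'cdacbdbcadcbaa' position-by-position:
  Pos 0: window 'cd' -> no
  Pos 1: window 'da' -> no
  Pos 2: window 'ac' -> no
  Pos 3: window 'cb' -> no
  Pos 4: window 'bd' -> MATCH
  Pos 5: window 'db' -> no
  Pos 6: window 'bc' -> no
  Pos 7: window 'ca' -> no
  Pos 8: window 'ad' -> no
  Pos 9: window 'dc' -> no
  Pos 10: window 'cb' -> no
  Pos 11: window 'ba' -> no
  Pos 12: window 'aa' -> no
  Pos 13: window 'a' -> no
Total matches: 1

1


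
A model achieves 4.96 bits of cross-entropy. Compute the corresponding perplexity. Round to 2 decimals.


Perplexity formula: PP = 2^H
H = 4.96
PP = 2^4.96
Decompose: 2^4.96 = 2^4 * 2^0.96
2^4 = 16, 2^0.96 ~ 1.9453099
PP ~ 16 * 1.9453099 = 31.1249584
Rounded to 2 decimals: 31.12

31.12


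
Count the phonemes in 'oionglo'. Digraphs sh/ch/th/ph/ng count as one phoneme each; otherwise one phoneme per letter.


Parsing 'oionglo' greedily, digraphs first:
  'o' -> vowel phoneme (phonemes so far: 1)
  'i' -> vowel phoneme (phonemes so far: 2)
  'o' -> vowel phoneme (phonemes so far: 3)
  'ng' -> digraph (1 consonant phoneme) (phonemes so far: 4)
  'l' -> consonant phoneme (phonemes so far: 5)
  'o' -> vowel phoneme (phonemes so far: 6)
Total phonemes: 6

6


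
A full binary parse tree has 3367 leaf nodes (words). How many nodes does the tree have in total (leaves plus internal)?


Leaf nodes (terminals): 3367
Internal nodes = n - 1 = 3367 - 1 = 3366
Total = leaves + internal = 3367 + 3366 = 6733

6733


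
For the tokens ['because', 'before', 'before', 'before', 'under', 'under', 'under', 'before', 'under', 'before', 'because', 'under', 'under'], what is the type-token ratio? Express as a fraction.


Tokens: 13
Unique types: ('because', 'before', 'under') = 3
TTR = 3/13
Already in lowest terms.

3/13


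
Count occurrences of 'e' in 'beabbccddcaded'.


Scanning 'beabbccddcaded' for 'e':
  Position 1: 'e' -> MATCH (count: 1)
  Position 12: 'e' -> MATCH (count: 2)
Total occurrences of 'e': 2

2


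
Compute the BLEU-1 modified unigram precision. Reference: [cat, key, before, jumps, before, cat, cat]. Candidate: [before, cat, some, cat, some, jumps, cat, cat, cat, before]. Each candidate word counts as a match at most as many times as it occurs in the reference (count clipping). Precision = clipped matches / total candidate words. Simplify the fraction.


Reference word counts: {'before': 2, 'cat': 3, 'jumps': 1, 'key': 1}
Checking each candidate word (with clipping):
  'before' -> in reference (ref count 2, used 1/2) -> match (matches: 1)
  'cat' -> in reference (ref count 3, used 1/3) -> match (matches: 2)
  'some' -> not in reference -> no match (matches: 2)
  'cat' -> in reference (ref count 3, used 2/3) -> match (matches: 3)
  'some' -> not in reference -> no match (matches: 3)
  'jumps' -> in reference (ref count 1, used 1/1) -> match (matches: 4)
  'cat' -> in reference (ref count 3, used 3/3) -> match (matches: 5)
  'cat' -> ref count 3 already used up (3/3) -> clipped, no match (matches: 5)
  'cat' -> ref count 3 already used up (3/3) -> clipped, no match (matches: 5)
  'before' -> in reference (ref count 2, used 2/2) -> match (matches: 6)
Clipped matches: 6, Candidate length: 10
Precision = 6/10 = 3/5

3/5


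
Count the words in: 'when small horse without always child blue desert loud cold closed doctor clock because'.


Counting words by splitting on spaces:
  Word 1: 'when'
  Word 2: 'small'
  Word 3: 'horse'
  Word 4: 'without'
  Word 5: 'always'
  Word 6: 'child'
  Word 7: 'blue'
  Word 8: 'desert'
  Word 9: 'loud'
  Word 10: 'cold'
  Word 11: 'closed'
  Word 12: 'doctor'
  Word 13: 'clock'
  Word 14: 'because'
Total words: 14

14


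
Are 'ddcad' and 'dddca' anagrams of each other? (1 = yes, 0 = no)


Sort characters of 'ddcad': 'acddd'
Sort characters of 'dddca': 'acddd'
Sorted forms match -> they ARE anagrams
Result: 1

1


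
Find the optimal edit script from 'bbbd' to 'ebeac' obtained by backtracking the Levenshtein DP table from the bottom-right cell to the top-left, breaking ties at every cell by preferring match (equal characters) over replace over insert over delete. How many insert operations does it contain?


Edit distance = 4. Backtracking from cell (4, 5) with preference match > replace > insert > delete,
then listing the resulting alignment 'bbbd' -> 'ebeac' left to right:
  Step 1: insert 'e' [insertion #1]
  Step 2: keep 'b'
  Step 3: replace b->e
  Step 4: replace b->a
  Step 5: replace d->c
Total insertions: 1

1


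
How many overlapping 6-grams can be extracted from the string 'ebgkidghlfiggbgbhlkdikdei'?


String 'ebgkidghlfiggbgbhlkdikdei' has length L = 25.
Number of overlapping n-grams = L - n + 1
Substituting: 25 - 6 + 1 = 20

20


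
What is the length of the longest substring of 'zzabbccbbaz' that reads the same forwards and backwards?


Scanning 'zzabbccbbaz' for palindromic substrings.
Substring at positions 1-10: 'zabbccbbaz'.
Check: reverse('zabbccbbaz') = 'zabbccbbaz' -> palindrome confirmed.
Neighbouring characters ('z' / '-') break symmetry, so it cannot extend further.
No longer palindromic substring exists; longest length = 10

10


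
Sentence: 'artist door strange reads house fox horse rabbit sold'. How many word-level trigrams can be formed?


Word trigrams from [9] words:
  Trigram 1: (artist door strange)
  Trigram 2: (door strange reads)
  Trigram 3: (strange reads house)
  Trigram 4: (reads house fox)
  Trigram 5: (house fox horse)
  Trigram 6: (fox horse rabbit)
  Trigram 7: (horse rabbit sold)
Total word trigrams: 9 - 2 = 7

7


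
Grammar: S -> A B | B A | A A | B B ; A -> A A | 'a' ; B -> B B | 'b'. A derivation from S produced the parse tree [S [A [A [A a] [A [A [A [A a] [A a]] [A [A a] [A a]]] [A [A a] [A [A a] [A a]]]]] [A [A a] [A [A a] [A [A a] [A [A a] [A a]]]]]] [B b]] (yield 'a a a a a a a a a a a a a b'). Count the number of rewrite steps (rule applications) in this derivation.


Every bracketed nonterminal node [X ...] in the tree is produced by exactly one rule application.
Reading the tree off as a leftmost derivation:
  Step 1: S  =>  A B   (applied S -> A B)
  Step 2: A B  =>  A A B   (applied A -> A A)
  Step 3: A A B  =>  A A A B   (applied A -> A A)
  Step 4: A A A B  =>  a A A B   (applied A -> a)
  Step 5: a A A B  =>  a A A A B   (applied A -> A A)
  Step 6: a A A A B  =>  a A A A A B   (applied A -> A A)
  Step 7: a A A A A B  =>  a A A A A A B   (applied A -> A A)
  Step 8: a A A A A A B  =>  a a A A A A B   (applied A -> a)
  Step 9: a a A A A A B  =>  a a a A A A B   (applied A -> a)
  Step 10: a a a A A A B  =>  a a a A A A A B   (applied A -> A A)
  Step 11: a a a A A A A B  =>  a a a a A A A B   (applied A -> a)
  Step 12: a a a a A A A B  =>  a a a a a A A B   (applied A -> a)
  Step 13: a a a a a A A B  =>  a a a a a A A A B   (applied A -> A A)
  Step 14: a a a a a A A A B  =>  a a a a a a A A B   (applied A -> a)
  Step 15: a a a a a a A A B  =>  a a a a a a A A A B   (applied A -> A A)
  Step 16: a a a a a a A A A B  =>  a a a a a a a A A B   (applied A -> a)
  Step 17: a a a a a a a A A B  =>  a a a a a a a a A B   (applied A -> a)
  Step 18: a a a a a a a a A B  =>  a a a a a a a a A A B   (applied A -> A A)
  Step 19: a a a a a a a a A A B  =>  a a a a a a a a a A B   (applied A -> a)
  Step 20: a a a a a a a a a A B  =>  a a a a a a a a a A A B   (applied A -> A A)
  Step 21: a a a a a a a a a A A B  =>  a a a a a a a a a a A B   (applied A -> a)
  Step 22: a a a a a a a a a a A B  =>  a a a a a a a a a a A A B   (applied A -> A A)
  Step 23: a a a a a a a a a a A A B  =>  a a a a a a a a a a a A B   (applied A -> a)
  Step 24: a a a a a a a a a a a A B  =>  a a a a a a a a a a a A A B   (applied A -> A A)
  Step 25: a a a a a a a a a a a A A B  =>  a a a a a a a a a a a a A B   (applied A -> a)
  Step 26: a a a a a a a a a a a a A B  =>  a a a a a a a a a a a a a B   (applied A -> a)
  Step 27: a a a a a a a a a a a a a B  =>  a a a a a a a a a a a a a b   (applied B -> b)
Final yield: a a a a a a a a a a a a a b
Total rewrite steps: 27

27


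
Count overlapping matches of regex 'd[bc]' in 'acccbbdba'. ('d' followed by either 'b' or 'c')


Pattern: d[bc] means 'd' followed by either 'b' or 'c'.
Scanning 'acccbbdba' position-by-position:
  Pos 0: window 'ac' -> no
  Pos 1: window 'cc' -> no
  Pos 2: window 'cc' -> no
  Pos 3: window 'cb' -> no
  Pos 4: window 'bb' -> no
  Pos 5: window 'bd' -> no
  Pos 6: window 'db' -> MATCH
  Pos 7: window 'ba' -> no
  Pos 8: window 'a' -> no
Total matches: 1

1


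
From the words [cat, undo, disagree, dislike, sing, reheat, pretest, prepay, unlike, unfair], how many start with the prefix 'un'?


Checking each word for prefix 'un':
  'cat' -> no (count: 0)
  'undo' -> YES, starts with 'un' (count: 1)
  'disagree' -> no (count: 1)
  'dislike' -> no (count: 1)
  'sing' -> no (count: 1)
  'reheat' -> no (count: 1)
  'pretest' -> no (count: 1)
  'prepay' -> no (count: 1)
  'unlike' -> YES, starts with 'un' (count: 2)
  'unfair' -> YES, starts with 'un' (count: 3)
Total with prefix 'un': 3

3
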